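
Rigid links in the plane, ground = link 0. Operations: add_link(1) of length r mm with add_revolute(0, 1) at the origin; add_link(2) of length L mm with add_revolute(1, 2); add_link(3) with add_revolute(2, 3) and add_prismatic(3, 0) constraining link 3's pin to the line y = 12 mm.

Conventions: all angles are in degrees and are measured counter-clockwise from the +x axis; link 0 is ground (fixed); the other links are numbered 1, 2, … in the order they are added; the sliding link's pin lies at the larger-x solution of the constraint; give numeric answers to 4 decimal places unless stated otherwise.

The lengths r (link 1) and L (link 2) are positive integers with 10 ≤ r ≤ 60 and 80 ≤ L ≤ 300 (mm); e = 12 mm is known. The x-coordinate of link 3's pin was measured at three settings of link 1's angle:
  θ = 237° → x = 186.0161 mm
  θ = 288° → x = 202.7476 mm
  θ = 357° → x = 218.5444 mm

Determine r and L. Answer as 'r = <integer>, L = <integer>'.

constraint per measurement: (x − r cos θ)² + (r sin θ − e)² = L²
subtracting the θ₁ and θ₂ equations cancels the r² and L² terms:
r = (x₁² − x₂²) / (2[(x₁cos θ₁ + e sin θ₁) − (x₂cos θ₂ + e sin θ₂)]) = 19.9999 → r = 20
L² = (x₁ − r cos θ₁)² + (r sin θ₁ − e)² = 39601.0165 → L = 199.0000 → L = 199
check at θ₃=357°: x = 218.5444 (printed 218.5444) ✓

r = 20, L = 199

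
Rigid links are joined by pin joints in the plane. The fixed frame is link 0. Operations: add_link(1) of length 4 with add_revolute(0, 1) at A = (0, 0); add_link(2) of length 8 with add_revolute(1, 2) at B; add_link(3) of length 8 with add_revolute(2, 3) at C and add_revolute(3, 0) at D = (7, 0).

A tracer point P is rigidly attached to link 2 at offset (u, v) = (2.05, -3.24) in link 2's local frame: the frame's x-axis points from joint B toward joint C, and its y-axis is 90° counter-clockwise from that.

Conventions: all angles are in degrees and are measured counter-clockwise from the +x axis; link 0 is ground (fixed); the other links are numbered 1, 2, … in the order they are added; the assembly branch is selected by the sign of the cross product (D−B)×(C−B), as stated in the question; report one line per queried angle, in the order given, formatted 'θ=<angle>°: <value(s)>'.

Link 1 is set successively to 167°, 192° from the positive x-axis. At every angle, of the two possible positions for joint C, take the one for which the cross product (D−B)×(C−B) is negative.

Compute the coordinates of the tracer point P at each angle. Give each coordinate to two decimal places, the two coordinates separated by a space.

A=(0,0), D=(7.00,0)
θ=167°: B = A + 4.00·(cos167°, sin167°) = (-3.8975, 0.8998)
θ=167°: |BD| = 10.9346
θ=167°: circle(B,8.00) ∩ circle(D,8.00): a=5.4673, h=5.8403
θ=167°:   candidates: C₊=(2.0319,6.2704) cross=63.861; C₋=(1.0707,-5.3706) cross=-63.861
θ=167°:   branch - wants cross < 0 → take C=(1.0707,-5.3706) (cross=-63.861)
θ=167°: ex = (C−B)/|BC| = (0.6210,-0.7838); ey = (0.7838,0.6210)
θ=167°: P = B + 2.05·ex + -3.24·ey = (-5.1639,-2.7191)
θ=192°: B = A + 4.00·(cos192°, sin192°) = (-3.9126, -0.8316)
θ=192°: |BD| = 10.9442
θ=192°: circle(B,8.00) ∩ circle(D,8.00): a=5.4721, h=5.8357
θ=192°:   candidates: C₊=(1.1002,5.4030) cross=63.868; C₋=(1.9872,-6.2347) cross=-63.868
θ=192°:   branch - wants cross < 0 → take C=(1.9872,-6.2347) (cross=-63.868)
θ=192°: ex = (C−B)/|BC| = (0.7375,-0.6754); ey = (0.6754,0.7375)
θ=192°: P = B + 2.05·ex + -3.24·ey = (-4.5890,-4.6056)

θ=167°: -5.16 -2.72
θ=192°: -4.59 -4.61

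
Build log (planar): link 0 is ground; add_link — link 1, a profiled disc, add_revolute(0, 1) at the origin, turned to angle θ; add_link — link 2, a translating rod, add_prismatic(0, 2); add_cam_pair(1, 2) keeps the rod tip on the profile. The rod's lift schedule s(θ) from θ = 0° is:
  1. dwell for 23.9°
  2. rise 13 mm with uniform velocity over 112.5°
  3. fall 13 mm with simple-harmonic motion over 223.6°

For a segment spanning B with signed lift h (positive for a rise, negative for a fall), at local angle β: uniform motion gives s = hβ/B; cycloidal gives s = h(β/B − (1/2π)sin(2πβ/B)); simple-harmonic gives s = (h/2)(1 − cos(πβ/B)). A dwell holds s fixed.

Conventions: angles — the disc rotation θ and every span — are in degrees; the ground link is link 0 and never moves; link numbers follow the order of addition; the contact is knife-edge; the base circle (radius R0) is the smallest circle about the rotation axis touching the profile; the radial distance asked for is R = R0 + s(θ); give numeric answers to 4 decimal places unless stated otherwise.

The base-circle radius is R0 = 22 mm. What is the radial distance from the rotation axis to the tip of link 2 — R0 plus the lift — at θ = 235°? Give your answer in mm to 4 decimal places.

seg 1 [0°–23.9°] dwell: s stays 0.0000
seg 2 [23.9°–136.4°] uniform, h=13: full span → s += 13 → s = 13.0000
seg 3 [136.4°–360°] simple-harmonic, h=-13: θ=235° here. β=98.6, B=223.6. -13/2·(1 − cos(π·0.4410)) = -5.3014 → s = 7.6986
R = R0 + s = 22 + 7.6986 = 29.6986

29.6986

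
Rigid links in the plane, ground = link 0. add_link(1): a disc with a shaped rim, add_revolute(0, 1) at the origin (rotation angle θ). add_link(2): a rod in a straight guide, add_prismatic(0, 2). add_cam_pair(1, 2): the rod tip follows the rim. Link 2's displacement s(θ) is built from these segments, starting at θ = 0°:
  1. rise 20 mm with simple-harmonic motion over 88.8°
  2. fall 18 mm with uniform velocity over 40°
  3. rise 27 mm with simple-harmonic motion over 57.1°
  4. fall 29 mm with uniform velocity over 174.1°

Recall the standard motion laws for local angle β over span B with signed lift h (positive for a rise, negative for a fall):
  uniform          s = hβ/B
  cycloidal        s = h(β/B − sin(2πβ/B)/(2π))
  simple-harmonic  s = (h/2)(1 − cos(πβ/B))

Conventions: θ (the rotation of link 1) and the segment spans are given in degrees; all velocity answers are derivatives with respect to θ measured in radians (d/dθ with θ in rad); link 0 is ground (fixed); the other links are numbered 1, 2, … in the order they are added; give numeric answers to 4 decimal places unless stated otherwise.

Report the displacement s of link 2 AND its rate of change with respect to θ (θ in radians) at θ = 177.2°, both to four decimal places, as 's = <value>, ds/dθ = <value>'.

segment 1 (0° to 88.8°, simple-harmonic, h = 20) is passed completely: s = 0.0000 + (20) = 20.0000
segment 2 (88.8° to 128.8°, uniform, h = -18) is passed completely: s = 20.0000 + (-18) = 2.0000
θ = 177.2° falls in segment 3 (128.8° to 185.9°, simple-harmonic, h = 27): β = 177.2 − 128.8 = 48.4°, B = 57.1°; Δs = 27/2·(1 − cos(π·0.8476)) = 25.4827; s = 2.0000 + 25.4827 = 27.4827
velocity in seg [128.8°–185.9°] (simple-harmonic), θ in radians: β = 48.4° = 0.8447 rad, B = 57.1° = 0.9966 rad; ds/dθ = (πh/(2B)) sin(πβ/B) = (π·27/(2·0.9966)) sin(π·0.8476) = 19.601544 mm/rad

s = 27.4827, ds/dθ = 19.6015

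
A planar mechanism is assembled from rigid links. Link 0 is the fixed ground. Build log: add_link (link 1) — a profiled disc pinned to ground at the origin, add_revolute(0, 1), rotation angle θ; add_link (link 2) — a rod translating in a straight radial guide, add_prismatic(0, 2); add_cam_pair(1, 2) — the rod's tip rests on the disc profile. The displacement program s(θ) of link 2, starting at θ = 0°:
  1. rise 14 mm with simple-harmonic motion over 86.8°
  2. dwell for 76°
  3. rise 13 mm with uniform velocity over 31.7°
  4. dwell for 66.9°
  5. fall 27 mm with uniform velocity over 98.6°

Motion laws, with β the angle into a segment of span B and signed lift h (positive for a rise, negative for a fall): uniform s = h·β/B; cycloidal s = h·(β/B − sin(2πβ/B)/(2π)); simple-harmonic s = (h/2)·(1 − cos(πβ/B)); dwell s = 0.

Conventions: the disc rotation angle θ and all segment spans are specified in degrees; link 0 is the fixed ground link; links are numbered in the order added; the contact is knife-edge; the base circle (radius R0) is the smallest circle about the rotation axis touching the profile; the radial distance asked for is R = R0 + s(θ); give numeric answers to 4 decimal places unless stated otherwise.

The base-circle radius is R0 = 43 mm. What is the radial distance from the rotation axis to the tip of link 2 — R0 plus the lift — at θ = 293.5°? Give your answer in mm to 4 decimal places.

seg 1 [0°–86.8°] simple-harmonic, h=14: full span → s += 14 → s = 14.0000
seg 2 [86.8°–162.8°] dwell: s stays 14.0000
seg 3 [162.8°–194.5°] uniform, h=13: full span → s += 13 → s = 27.0000
seg 4 [194.5°–261.4°] dwell: s stays 27.0000
seg 5 [261.4°–360°] uniform, h=-27: θ=293.5° here. β=32.1, B=98.6. -27·32.1/98.6 = -8.7901 → s = 18.2099
R = R0 + s = 43 + 18.2099 = 61.2099

61.2099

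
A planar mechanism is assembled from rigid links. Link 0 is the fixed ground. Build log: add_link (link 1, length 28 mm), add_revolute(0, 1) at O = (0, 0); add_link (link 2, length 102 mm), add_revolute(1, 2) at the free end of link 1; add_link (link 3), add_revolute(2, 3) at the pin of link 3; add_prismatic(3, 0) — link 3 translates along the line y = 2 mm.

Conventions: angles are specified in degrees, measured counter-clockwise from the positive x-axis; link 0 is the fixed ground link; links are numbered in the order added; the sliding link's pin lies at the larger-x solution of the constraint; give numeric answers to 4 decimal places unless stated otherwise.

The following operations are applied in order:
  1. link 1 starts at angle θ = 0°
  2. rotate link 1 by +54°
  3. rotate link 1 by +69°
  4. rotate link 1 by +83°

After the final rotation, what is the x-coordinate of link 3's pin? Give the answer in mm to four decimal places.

geometry: r = 28 mm, L = 102 mm, e = 2 mm; θ starts at 0°
rotate link 1 by +54°: θ ← 0° +54° = 54°
rotate link 1 by +69°: θ ← 54° +69° = 123°
rotate link 1 by +83°: θ ← 123° +83° = 206°
crank pin P = (r cos θ, r sin θ) = (-25.166233, -12.274392)
h = r sin θ − e = -12.274392 − 2 = -14.274392
x = r cos θ + √(L² − h²) = -25.166233 + 100.996246 = 75.830013

75.8300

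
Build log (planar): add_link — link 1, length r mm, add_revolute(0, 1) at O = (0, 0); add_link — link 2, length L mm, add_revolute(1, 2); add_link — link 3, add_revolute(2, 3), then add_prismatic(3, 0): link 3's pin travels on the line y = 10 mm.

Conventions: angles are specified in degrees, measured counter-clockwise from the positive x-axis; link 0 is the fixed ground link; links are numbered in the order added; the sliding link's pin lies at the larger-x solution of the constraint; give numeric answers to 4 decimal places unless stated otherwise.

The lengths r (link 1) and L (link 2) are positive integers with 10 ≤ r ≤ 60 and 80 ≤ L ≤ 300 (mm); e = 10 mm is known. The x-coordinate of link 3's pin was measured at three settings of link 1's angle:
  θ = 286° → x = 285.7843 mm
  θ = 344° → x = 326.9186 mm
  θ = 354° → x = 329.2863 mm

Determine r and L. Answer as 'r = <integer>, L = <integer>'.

constraint per measurement: (x − r cos θ)² + (r sin θ − e)² = L²
subtracting the θ₁ and θ₂ equations cancels the r² and L² terms:
r = (x₁² − x₂²) / (2[(x₁cos θ₁ + e sin θ₁) − (x₂cos θ₂ + e sin θ₂)]) = 52.0000 → r = 52
L² = (x₁ − r cos θ₁)² + (r sin θ₁ − e)² = 77284.0041 → L = 278.0000 → L = 278
check at θ₃=354°: x = 329.2863 (printed 329.2863) ✓

r = 52, L = 278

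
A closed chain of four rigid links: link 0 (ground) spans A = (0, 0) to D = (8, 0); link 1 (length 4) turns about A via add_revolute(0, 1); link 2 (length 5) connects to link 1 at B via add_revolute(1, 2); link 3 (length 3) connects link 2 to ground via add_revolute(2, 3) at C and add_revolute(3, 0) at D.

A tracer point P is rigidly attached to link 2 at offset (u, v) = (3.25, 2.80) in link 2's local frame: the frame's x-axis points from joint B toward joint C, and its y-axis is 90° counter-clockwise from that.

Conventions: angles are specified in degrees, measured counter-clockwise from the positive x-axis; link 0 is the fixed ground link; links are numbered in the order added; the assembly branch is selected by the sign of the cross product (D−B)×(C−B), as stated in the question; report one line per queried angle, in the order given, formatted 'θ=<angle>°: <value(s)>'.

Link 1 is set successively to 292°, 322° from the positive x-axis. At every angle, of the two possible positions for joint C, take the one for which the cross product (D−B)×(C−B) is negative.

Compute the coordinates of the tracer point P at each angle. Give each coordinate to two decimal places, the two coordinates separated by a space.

A=(0,0), D=(8.00,0)
θ=292°: B = A + 4.00·(cos292°, sin292°) = (1.4984, -3.7087)
θ=292°: |BD| = 7.4850
θ=292°: circle(B,5.00) ∩ circle(D,3.00): a=4.8113, h=1.3606
θ=292°:   candidates: C₊=(5.0034,-0.1429) cross=10.184; C₋=(6.3518,-2.5067) cross=-10.184
θ=292°:   branch - wants cross < 0 → take C=(6.3518,-2.5067) (cross=-10.184)
θ=292°: ex = (C−B)/|BC| = (0.9707,0.2404); ey = (-0.2404,0.9707)
θ=292°: P = B + 3.25·ex + 2.80·ey = (3.9799,-0.2095)
θ=322°: B = A + 4.00·(cos322°, sin322°) = (3.1520, -2.4626)
θ=322°: |BD| = 5.4376
θ=322°: circle(B,5.00) ∩ circle(D,3.00): a=4.1900, h=2.7283
θ=322°:   candidates: C₊=(5.6521,1.8674) cross=14.835; C₋=(8.1234,-2.9975) cross=-14.835
θ=322°:   branch - wants cross < 0 → take C=(8.1234,-2.9975) (cross=-14.835)
θ=322°: ex = (C−B)/|BC| = (0.9943,-0.1070); ey = (0.1070,0.9943)
θ=322°: P = B + 3.25·ex + 2.80·ey = (6.6829,-0.0263)

θ=292°: 3.98 -0.21
θ=322°: 6.68 -0.03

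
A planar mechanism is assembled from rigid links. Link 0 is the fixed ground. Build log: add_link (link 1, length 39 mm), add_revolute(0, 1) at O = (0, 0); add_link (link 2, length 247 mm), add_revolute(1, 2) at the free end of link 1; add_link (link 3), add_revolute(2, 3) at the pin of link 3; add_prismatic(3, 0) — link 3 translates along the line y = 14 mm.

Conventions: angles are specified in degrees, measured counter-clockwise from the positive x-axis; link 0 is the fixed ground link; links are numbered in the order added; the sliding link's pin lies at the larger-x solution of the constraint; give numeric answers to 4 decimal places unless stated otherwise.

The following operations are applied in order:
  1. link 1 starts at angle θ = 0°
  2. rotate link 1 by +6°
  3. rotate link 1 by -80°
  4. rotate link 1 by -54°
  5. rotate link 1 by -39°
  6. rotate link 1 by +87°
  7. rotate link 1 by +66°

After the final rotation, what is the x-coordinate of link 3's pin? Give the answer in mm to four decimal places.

geometry: r = 39 mm, L = 247 mm, e = 14 mm; θ starts at 0°
rotate link 1 by +6°: θ ← 0° +6° = 6°
rotate link 1 by -80°: θ ← 6° -80° = -74°
rotate link 1 by -54°: θ ← -74° -54° = -128°
rotate link 1 by -39°: θ ← -128° -39° = -167°
rotate link 1 by +87°: θ ← -167° +87° = -80°
rotate link 1 by +66°: θ ← -80° +66° = -14°
crank pin P = (r cos θ, r sin θ) = (37.841533, -9.434954)
h = r sin θ − e = -9.434954 − 14 = -23.434954
x = r cos θ + √(L² − h²) = 37.841533 + 245.885752 = 283.727285

283.7273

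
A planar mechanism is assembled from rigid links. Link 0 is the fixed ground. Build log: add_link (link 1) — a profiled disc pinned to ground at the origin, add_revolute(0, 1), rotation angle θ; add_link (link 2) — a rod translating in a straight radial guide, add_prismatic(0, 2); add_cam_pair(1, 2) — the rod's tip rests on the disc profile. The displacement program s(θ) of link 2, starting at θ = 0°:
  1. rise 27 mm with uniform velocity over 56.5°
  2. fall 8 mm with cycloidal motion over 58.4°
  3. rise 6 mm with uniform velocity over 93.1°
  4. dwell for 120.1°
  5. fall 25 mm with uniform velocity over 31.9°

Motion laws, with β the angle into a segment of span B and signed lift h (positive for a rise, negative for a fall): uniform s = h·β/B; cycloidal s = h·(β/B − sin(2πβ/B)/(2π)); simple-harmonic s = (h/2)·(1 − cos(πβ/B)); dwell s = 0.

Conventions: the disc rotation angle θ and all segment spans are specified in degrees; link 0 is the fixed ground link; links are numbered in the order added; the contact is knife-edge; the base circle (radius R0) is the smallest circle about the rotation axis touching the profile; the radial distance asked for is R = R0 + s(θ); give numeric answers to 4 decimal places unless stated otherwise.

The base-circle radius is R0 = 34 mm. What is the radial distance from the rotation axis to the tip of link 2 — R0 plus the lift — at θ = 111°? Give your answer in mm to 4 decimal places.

seg 1 [0°–56.5°] uniform, h=27: full span → s += 27 → s = 27.0000
seg 2 [56.5°–114.9°] cycloidal, h=-8: θ=111° here. β=54.5, B=58.4. -8·(0.9332 − sin(2π·0.9332)/(2π)) = -7.9845 → s = 19.0155
R = R0 + s = 34 + 19.0155 = 53.0155

53.0155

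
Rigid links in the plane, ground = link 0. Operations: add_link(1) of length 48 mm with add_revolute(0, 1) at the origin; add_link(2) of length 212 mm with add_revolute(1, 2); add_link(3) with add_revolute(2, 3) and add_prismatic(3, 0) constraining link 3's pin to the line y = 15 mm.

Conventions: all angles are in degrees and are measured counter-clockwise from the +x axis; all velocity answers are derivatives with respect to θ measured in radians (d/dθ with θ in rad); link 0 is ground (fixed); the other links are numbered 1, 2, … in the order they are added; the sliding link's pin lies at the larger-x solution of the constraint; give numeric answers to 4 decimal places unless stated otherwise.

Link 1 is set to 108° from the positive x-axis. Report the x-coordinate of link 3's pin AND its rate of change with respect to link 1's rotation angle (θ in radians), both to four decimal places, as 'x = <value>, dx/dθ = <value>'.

geometry: r = 48 mm, L = 212 mm, e = 15 mm
crank pin P = (r cos θ, r sin θ) = (-14.832816, 45.650713)
h = r sin θ − e = 45.650713 − 15 = 30.650713
x = r cos θ + √(L² − h²) = -14.832816 + 209.772576 = 194.939761
dx/dθ = −r sin θ − h·r cos θ/√(L² − h²) (θ in radians; h = 30.650713) = -43.483431

x = 194.9398, dx/dθ = -43.4834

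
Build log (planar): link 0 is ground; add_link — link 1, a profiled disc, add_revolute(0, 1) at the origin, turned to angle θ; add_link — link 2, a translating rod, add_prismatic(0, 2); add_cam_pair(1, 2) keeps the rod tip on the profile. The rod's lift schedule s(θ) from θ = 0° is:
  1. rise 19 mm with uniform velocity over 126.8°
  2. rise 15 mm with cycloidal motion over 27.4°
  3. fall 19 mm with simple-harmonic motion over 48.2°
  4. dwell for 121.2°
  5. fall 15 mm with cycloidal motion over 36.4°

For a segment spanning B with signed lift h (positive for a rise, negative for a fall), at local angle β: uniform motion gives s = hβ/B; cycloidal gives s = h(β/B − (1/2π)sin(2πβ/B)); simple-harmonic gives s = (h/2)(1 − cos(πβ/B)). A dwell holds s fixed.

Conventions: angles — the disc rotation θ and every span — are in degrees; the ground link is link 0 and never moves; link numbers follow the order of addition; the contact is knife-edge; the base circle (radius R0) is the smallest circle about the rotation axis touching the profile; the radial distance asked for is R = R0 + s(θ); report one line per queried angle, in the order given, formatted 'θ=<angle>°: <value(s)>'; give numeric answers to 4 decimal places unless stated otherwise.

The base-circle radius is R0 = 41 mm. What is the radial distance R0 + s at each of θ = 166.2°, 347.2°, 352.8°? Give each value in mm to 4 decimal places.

seg 1 [0°–126.8°] uniform, h=19: full span → s += 19 → s = 19.0000
seg 2 [126.8°–154.2°] cycloidal, h=15: full span → s += 15 → s = 34.0000
seg 3 [154.2°–202.4°] simple-harmonic, h=-19: θ=166.2° here. β=12, B=48.2. -19/2·(1 − cos(π·0.2490)) = -2.7606 → s = 31.2394
seg 3 [154.2°–202.4°] simple-harmonic, h=-19: full span → s += -19 → s = 15.0000
seg 4 [202.4°–323.6°] dwell: s stays 15.0000
seg 5 [323.6°–360°] cycloidal, h=-15: θ=347.2° here. β=23.6, B=36.4. -15·(0.6484 − sin(2π·0.6484)/(2π)) = -11.6420 → s = 3.3580
seg 5 [323.6°–360°] cycloidal, h=-15: θ=352.8° here. β=29.2, B=36.4. -15·(0.8022 − sin(2π·0.8022)/(2π)) = -14.2930 → s = 0.7070
θ=166.2°: R = R0 + s = 41 + 31.2394 = 72.2394
θ=347.2°: R = R0 + s = 41 + 3.3580 = 44.3580
θ=352.8°: R = R0 + s = 41 + 0.7070 = 41.7070

θ=166.2°: 72.2394
θ=347.2°: 44.3580
θ=352.8°: 41.7070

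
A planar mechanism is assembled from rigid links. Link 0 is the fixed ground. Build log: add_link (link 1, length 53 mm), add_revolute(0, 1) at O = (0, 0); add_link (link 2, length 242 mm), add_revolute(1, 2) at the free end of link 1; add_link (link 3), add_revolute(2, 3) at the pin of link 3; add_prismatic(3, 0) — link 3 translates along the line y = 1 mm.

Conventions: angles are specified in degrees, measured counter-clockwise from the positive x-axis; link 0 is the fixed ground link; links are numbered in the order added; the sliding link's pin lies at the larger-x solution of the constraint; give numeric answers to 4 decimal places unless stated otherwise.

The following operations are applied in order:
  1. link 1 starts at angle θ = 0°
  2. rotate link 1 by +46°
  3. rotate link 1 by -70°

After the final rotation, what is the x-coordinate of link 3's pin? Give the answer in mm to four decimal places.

geometry: r = 53 mm, L = 242 mm, e = 1 mm; θ starts at 0°
rotate link 1 by +46°: θ ← 0° +46° = 46°
rotate link 1 by -70°: θ ← 46° -70° = -24°
crank pin P = (r cos θ, r sin θ) = (48.417909, -21.557042)
h = r sin θ − e = -21.557042 − 1 = -22.557042
x = r cos θ + √(L² − h²) = 48.417909 + 240.946425 = 289.364335

289.3643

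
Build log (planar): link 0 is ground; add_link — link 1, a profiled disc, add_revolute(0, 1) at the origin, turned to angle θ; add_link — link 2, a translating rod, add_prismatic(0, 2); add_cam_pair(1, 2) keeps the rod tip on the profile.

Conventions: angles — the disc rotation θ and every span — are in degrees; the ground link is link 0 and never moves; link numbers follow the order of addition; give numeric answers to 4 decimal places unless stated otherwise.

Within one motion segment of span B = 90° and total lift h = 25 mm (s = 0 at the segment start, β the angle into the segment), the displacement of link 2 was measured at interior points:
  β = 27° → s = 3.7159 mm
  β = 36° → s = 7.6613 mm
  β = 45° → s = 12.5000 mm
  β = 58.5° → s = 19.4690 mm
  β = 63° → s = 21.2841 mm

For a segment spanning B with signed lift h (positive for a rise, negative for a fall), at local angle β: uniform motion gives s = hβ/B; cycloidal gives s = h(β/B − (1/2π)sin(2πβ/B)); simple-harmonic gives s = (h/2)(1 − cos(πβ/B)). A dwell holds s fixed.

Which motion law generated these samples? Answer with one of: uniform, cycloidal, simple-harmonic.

candidates at β/B = r: uniform s = h·r (linear in β); cycloidal s = h·(r − sin(2πr)/(2π)); simple-harmonic s = (h/2)(1 − cos(πr))
β=27°: printed 3.7159 | uniform 7.5000, cycloidal 3.7159, simple-harmonic 5.1527
β=36°: printed 7.6613 | uniform 10.0000, cycloidal 7.6613, simple-harmonic 8.6373
β=45°: printed 12.5000 | uniform 12.5000, cycloidal 12.5000, simple-harmonic 12.5000
β=58.5°: printed 19.4690 | uniform 16.2500, cycloidal 19.4690, simple-harmonic 18.1749
β=63°: printed 21.2841 | uniform 17.5000, cycloidal 21.2841, simple-harmonic 19.8473
only one law matches every sample → cycloidal

cycloidal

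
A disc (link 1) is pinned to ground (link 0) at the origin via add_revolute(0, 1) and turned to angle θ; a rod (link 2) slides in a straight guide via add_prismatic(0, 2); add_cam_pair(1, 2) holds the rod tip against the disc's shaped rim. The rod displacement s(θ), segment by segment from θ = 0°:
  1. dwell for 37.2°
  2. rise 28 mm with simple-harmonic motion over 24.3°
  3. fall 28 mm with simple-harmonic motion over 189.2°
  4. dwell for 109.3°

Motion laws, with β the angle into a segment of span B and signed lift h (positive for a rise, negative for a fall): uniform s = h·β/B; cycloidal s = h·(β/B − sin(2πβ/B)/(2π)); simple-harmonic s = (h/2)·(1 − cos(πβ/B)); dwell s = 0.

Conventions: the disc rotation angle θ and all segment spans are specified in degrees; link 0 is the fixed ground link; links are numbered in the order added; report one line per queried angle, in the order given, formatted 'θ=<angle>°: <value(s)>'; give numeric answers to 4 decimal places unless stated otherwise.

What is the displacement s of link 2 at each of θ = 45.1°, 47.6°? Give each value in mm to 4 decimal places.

segment 1 (0° to 37.2°, dwell): s unchanged at 0.0000
θ = 45.1° falls in segment 2 (37.2° to 61.5°, simple-harmonic, h = 28): β = 45.1 − 37.2 = 7.9°, B = 24.3°; Δs = 28/2·(1 − cos(π·0.3251)) = 6.6889; s = 0.0000 + 6.6889 = 6.6889
θ = 47.6° falls in segment 2 (37.2° to 61.5°, simple-harmonic, h = 28): β = 47.6 − 37.2 = 10.4°, B = 24.3°; Δs = 28/2·(1 − cos(π·0.4280)) = 10.8595; s = 0.0000 + 10.8595 = 10.8595

θ=45.1°: 6.6889
θ=47.6°: 10.8595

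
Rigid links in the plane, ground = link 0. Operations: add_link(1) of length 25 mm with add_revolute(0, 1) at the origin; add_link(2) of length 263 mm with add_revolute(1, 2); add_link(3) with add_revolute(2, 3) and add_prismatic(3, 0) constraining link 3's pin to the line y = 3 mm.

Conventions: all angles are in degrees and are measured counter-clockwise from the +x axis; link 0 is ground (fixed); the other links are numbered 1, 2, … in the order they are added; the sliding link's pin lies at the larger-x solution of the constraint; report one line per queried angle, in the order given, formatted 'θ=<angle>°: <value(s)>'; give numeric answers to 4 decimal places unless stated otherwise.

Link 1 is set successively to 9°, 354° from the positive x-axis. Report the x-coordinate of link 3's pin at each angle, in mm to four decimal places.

geometry: r = 25 mm, L = 263 mm, e = 3 mm
θ=9°: crank pin P = (r cos θ, r sin θ) = (24.692209, 3.910862)
θ=9°: h = r sin θ − e = 3.910862 − 3 = 0.910862
θ=9°: x = r cos θ + √(L² − h²) = 24.692209 + 262.998423 = 287.690631
θ=354°: crank pin P = (r cos θ, r sin θ) = (24.863047, -2.613212)
θ=354°: h = r sin θ − e = -2.613212 − 3 = -5.613212
θ=354°: x = r cos θ + √(L² − h²) = 24.863047 + 262.940092 = 287.803139

θ=9°: 287.6906
θ=354°: 287.8031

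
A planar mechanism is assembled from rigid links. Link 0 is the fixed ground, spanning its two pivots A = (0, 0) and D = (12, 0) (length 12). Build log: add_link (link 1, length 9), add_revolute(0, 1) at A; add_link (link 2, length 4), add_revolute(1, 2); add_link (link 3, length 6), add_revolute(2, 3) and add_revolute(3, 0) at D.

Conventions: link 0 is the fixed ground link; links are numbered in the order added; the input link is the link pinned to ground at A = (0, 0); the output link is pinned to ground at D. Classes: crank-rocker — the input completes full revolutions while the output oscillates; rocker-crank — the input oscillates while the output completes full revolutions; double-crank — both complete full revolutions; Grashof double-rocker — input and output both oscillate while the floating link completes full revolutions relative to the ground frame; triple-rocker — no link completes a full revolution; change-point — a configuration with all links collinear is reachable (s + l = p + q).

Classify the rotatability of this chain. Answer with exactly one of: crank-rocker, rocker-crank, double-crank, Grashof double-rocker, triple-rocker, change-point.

lengths: ground=12, input=9, coupler=4, output=6
sorted: s=4 (shortest), l=12 (longest), p+q=15
s + l = 16 vs p + q = 15
s + l > p + q → non-Grashof → no link fully rotates → triple-rocker

triple-rocker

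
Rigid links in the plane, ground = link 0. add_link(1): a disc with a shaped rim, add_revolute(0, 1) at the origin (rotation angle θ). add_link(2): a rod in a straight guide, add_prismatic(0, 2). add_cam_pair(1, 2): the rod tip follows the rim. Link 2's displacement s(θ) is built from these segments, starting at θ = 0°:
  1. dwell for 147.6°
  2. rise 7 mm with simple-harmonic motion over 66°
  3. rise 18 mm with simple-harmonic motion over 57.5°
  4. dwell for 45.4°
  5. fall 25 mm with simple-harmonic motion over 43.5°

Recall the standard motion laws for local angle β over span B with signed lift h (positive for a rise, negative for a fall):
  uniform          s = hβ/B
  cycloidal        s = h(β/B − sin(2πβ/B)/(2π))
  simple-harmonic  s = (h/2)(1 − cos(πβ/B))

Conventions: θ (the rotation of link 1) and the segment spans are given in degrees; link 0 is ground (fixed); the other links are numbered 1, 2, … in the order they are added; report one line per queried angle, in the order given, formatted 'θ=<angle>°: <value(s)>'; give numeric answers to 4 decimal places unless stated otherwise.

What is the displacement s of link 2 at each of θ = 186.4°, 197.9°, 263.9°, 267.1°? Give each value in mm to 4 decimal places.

segment 1 (0° to 147.6°, dwell): s unchanged at 0.0000
θ = 186.4° falls in segment 2 (147.6° to 213.6°, simple-harmonic, h = 7): β = 186.4 − 147.6 = 38.8°, B = 66°; Δs = 7/2·(1 − cos(π·0.5879)) = 4.4540; s = 0.0000 + 4.4540 = 4.4540
θ = 197.9° falls in segment 2 (147.6° to 213.6°, simple-harmonic, h = 7): β = 197.9 − 147.6 = 50.3°, B = 66°; Δs = 7/2·(1 − cos(π·0.7621)) = 6.0673; s = 0.0000 + 6.0673 = 6.0673
segment 2 (147.6° to 213.6°, simple-harmonic, h = 7) is passed completely: s = 0.0000 + (7) = 7.0000
θ = 263.9° falls in segment 3 (213.6° to 271.1°, simple-harmonic, h = 18): β = 263.9 − 213.6 = 50.3°, B = 57.5°; Δs = 18/2·(1 − cos(π·0.8748)) = 17.3126; s = 7.0000 + 17.3126 = 24.3126
θ = 267.1° falls in segment 3 (213.6° to 271.1°, simple-harmonic, h = 18): β = 267.1 − 213.6 = 53.5°, B = 57.5°; Δs = 18/2·(1 − cos(π·0.9304)) = 17.7859; s = 7.0000 + 17.7859 = 24.7859

θ=186.4°: 4.4540
θ=197.9°: 6.0673
θ=263.9°: 24.3126
θ=267.1°: 24.7859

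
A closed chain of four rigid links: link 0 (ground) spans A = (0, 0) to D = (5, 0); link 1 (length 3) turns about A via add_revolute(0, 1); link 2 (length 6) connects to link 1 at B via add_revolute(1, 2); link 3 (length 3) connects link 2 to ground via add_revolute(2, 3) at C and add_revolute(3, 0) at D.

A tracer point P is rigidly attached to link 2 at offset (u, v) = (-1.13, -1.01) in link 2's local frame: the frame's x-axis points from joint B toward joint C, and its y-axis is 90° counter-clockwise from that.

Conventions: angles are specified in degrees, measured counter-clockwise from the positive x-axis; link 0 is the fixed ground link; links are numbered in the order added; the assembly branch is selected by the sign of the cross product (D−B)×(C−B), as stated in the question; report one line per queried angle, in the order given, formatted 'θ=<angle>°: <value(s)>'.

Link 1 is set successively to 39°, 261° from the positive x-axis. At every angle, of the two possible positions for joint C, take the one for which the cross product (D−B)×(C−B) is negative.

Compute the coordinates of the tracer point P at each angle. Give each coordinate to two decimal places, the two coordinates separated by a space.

A=(0,0), D=(5.00,0)
θ=39°: B = A + 3.00·(cos39°, sin39°) = (2.3314, 1.8880)
θ=39°: |BD| = 3.2689
θ=39°: circle(B,6.00) ∩ circle(D,3.00): a=5.7643, h=1.6652
θ=39°:   candidates: C₊=(7.9989,-0.0818) cross=5.443; C₋=(6.0754,-2.8006) cross=-5.443
θ=39°:   branch - wants cross < 0 → take C=(6.0754,-2.8006) (cross=-5.443)
θ=39°: ex = (C−B)/|BC| = (0.6240,-0.7814); ey = (0.7814,0.6240)
θ=39°: P = B + -1.13·ex + -1.01·ey = (0.8371,2.1408)
θ=261°: B = A + 3.00·(cos261°, sin261°) = (-0.4693, -2.9631)
θ=261°: |BD| = 6.2204
θ=261°: circle(B,6.00) ∩ circle(D,3.00): a=5.2805, h=2.8490
θ=261°:   candidates: C₊=(2.8165,2.0573) cross=17.722; C₋=(5.5307,-2.9527) cross=-17.722
θ=261°:   branch - wants cross < 0 → take C=(5.5307,-2.9527) (cross=-17.722)
θ=261°: ex = (C−B)/|BC| = (1.0000,0.0017); ey = (-0.0017,1.0000)
θ=261°: P = B + -1.13·ex + -1.01·ey = (-1.5976,-3.9750)

θ=39°: 0.84 2.14
θ=261°: -1.60 -3.98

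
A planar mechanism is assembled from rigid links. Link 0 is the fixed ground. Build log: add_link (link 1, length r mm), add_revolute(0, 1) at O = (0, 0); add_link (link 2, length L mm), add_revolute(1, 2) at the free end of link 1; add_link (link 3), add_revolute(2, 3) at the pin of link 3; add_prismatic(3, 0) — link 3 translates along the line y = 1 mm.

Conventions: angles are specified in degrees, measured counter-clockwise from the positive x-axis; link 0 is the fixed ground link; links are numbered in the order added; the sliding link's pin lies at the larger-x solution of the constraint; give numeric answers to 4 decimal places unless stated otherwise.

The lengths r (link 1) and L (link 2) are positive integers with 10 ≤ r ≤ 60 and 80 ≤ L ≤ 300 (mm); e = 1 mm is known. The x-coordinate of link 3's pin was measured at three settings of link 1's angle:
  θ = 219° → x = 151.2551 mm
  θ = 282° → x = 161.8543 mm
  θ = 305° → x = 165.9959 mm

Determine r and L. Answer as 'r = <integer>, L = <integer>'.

constraint per measurement: (x − r cos θ)² + (r sin θ − e)² = L²
subtracting the θ₁ and θ₂ equations cancels the r² and L² terms:
r = (x₁² − x₂²) / (2[(x₁cos θ₁ + e sin θ₁) − (x₂cos θ₂ + e sin θ₂)]) = 11.0000 → r = 11
L² = (x₁ − r cos θ₁)² + (r sin θ₁ − e)² = 25599.9907 → L = 160.0000 → L = 160
check at θ₃=305°: x = 165.9959 (printed 165.9959) ✓

r = 11, L = 160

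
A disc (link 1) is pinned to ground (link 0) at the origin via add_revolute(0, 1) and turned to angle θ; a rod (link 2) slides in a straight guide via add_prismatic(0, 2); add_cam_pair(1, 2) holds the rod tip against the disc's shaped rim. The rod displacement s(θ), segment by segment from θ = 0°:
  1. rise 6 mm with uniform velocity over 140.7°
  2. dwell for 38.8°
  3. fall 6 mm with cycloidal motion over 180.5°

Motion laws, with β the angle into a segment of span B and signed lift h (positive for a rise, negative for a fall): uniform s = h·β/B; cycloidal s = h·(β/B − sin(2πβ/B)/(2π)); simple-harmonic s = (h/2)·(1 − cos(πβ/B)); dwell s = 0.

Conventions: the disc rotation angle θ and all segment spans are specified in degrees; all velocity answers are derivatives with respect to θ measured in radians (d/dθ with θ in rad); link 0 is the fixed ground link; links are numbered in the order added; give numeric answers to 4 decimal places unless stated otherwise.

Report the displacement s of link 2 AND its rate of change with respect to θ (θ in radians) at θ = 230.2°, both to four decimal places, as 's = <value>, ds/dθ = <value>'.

segment 1 (0° to 140.7°, uniform, h = 6) is passed completely: s = 0.0000 + (6) = 6.0000
segment 2 (140.7° to 179.5°, dwell): s unchanged at 6.0000
θ = 230.2° falls in segment 3 (179.5° to 360°, cycloidal, h = -6): β = 230.2 − 179.5 = 50.7°, B = 180.5°; Δs = -6·(0.2809 − sin(2π·0.2809)/(2π)) = -0.7483; s = 6.0000 − 0.7483 = 5.2517
velocity in seg [179.5°–360°] (cycloidal), θ in radians: β = 50.7° = 0.8849 rad, B = 180.5° = 3.1503 rad; ds/dθ = (h/B)(1 − cos(2πβ/B)) = ((-6)/3.1503)(1 − cos(2π·0.2809)) = -2.271864 mm/rad

s = 5.2517, ds/dθ = -2.2719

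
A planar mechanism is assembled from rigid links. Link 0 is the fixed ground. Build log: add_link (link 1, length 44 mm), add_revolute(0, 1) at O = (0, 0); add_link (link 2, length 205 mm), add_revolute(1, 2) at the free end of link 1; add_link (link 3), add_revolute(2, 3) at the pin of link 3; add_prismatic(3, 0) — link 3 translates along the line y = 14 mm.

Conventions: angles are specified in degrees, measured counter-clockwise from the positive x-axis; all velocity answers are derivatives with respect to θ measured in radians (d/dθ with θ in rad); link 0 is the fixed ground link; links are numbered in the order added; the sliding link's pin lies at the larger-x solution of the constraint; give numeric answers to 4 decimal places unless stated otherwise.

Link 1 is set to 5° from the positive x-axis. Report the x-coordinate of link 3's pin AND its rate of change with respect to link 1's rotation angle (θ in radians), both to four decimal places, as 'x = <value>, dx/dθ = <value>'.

geometry: r = 44 mm, L = 205 mm, e = 14 mm
crank pin P = (r cos θ, r sin θ) = (43.832567, 3.834853)
h = r sin θ − e = 3.834853 − 14 = -10.165147
x = r cos θ + √(L² − h²) = 43.832567 + 204.747820 = 248.580387
dx/dθ = −r sin θ − h·r cos θ/√(L² − h²) (θ in radians; h = -10.165147) = -1.658690

x = 248.5804, dx/dθ = -1.6587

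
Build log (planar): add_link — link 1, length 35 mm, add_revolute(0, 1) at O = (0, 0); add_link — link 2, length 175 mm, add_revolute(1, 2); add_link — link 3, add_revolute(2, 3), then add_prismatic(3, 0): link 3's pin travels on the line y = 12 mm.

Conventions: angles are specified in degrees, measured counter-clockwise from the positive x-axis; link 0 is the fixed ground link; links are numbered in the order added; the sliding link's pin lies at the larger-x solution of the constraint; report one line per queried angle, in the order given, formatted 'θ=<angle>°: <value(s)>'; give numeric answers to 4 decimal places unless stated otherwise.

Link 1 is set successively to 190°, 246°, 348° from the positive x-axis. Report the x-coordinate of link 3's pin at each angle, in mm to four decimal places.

geometry: r = 35 mm, L = 175 mm, e = 12 mm
θ=190°: crank pin P = (r cos θ, r sin θ) = (-34.468271, -6.077686)
θ=190°: h = r sin θ − e = -6.077686 − 12 = -18.077686
θ=190°: x = r cos θ + √(L² − h²) = -34.468271 + 174.063774 = 139.595502
θ=246°: crank pin P = (r cos θ, r sin θ) = (-14.235783, -31.974091)
θ=246°: h = r sin θ − e = -31.974091 − 12 = -43.974091
θ=246°: x = r cos θ + √(L² − h²) = -14.235783 + 169.385003 = 155.149221
θ=348°: crank pin P = (r cos θ, r sin θ) = (34.235166, -7.276909)
θ=348°: h = r sin θ − e = -7.276909 − 12 = -19.276909
θ=348°: x = r cos θ + √(L² − h²) = 34.235166 + 173.935048 = 208.170214

θ=190°: 139.5955
θ=246°: 155.1492
θ=348°: 208.1702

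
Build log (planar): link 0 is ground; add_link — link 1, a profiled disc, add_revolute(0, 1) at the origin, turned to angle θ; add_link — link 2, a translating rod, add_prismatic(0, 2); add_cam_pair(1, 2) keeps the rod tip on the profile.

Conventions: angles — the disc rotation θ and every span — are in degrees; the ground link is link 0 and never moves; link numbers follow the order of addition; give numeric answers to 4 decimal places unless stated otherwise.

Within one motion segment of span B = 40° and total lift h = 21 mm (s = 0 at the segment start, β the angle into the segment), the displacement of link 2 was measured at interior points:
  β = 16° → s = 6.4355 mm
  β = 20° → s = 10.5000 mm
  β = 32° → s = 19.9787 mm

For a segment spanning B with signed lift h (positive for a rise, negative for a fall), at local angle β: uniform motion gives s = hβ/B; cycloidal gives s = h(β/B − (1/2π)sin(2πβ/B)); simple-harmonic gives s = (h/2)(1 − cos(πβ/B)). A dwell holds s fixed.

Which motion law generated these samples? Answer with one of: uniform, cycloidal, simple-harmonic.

candidates at β/B = r: uniform s = h·r (linear in β); cycloidal s = h·(r − sin(2πr)/(2π)); simple-harmonic s = (h/2)(1 − cos(πr))
β=16°: printed 6.4355 | uniform 8.4000, cycloidal 6.4355, simple-harmonic 7.2553
β=20°: printed 10.5000 | uniform 10.5000, cycloidal 10.5000, simple-harmonic 10.5000
β=32°: printed 19.9787 | uniform 16.8000, cycloidal 19.9787, simple-harmonic 18.9947
only one law matches every sample → cycloidal

cycloidal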